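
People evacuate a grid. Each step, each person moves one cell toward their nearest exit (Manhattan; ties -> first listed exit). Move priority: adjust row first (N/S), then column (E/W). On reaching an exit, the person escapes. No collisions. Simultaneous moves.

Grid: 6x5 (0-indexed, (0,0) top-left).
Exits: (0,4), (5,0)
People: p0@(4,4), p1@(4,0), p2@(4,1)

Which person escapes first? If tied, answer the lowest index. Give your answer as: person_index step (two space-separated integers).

Answer: 1 1

Derivation:
Step 1: p0:(4,4)->(3,4) | p1:(4,0)->(5,0)->EXIT | p2:(4,1)->(5,1)
Step 2: p0:(3,4)->(2,4) | p1:escaped | p2:(5,1)->(5,0)->EXIT
Step 3: p0:(2,4)->(1,4) | p1:escaped | p2:escaped
Step 4: p0:(1,4)->(0,4)->EXIT | p1:escaped | p2:escaped
Exit steps: [4, 1, 2]
First to escape: p1 at step 1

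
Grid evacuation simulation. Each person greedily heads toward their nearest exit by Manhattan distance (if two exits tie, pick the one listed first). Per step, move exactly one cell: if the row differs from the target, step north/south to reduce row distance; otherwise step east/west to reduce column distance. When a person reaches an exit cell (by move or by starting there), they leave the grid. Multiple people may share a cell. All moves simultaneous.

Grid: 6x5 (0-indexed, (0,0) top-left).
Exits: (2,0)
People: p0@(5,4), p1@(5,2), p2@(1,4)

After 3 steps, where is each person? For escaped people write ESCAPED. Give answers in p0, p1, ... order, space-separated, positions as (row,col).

Step 1: p0:(5,4)->(4,4) | p1:(5,2)->(4,2) | p2:(1,4)->(2,4)
Step 2: p0:(4,4)->(3,4) | p1:(4,2)->(3,2) | p2:(2,4)->(2,3)
Step 3: p0:(3,4)->(2,4) | p1:(3,2)->(2,2) | p2:(2,3)->(2,2)

(2,4) (2,2) (2,2)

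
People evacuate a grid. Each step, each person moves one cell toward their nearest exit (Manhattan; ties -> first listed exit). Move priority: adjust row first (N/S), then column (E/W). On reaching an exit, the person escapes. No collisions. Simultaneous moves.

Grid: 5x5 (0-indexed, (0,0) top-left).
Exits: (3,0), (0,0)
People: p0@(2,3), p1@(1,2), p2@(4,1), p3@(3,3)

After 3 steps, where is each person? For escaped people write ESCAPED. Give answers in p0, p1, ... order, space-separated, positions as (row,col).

Step 1: p0:(2,3)->(3,3) | p1:(1,2)->(0,2) | p2:(4,1)->(3,1) | p3:(3,3)->(3,2)
Step 2: p0:(3,3)->(3,2) | p1:(0,2)->(0,1) | p2:(3,1)->(3,0)->EXIT | p3:(3,2)->(3,1)
Step 3: p0:(3,2)->(3,1) | p1:(0,1)->(0,0)->EXIT | p2:escaped | p3:(3,1)->(3,0)->EXIT

(3,1) ESCAPED ESCAPED ESCAPED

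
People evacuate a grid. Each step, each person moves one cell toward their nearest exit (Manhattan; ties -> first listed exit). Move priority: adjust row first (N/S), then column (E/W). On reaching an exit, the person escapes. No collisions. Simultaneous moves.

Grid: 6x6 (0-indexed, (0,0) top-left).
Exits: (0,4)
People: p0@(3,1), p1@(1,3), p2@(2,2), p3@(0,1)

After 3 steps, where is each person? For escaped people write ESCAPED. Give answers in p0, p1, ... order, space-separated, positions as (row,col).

Step 1: p0:(3,1)->(2,1) | p1:(1,3)->(0,3) | p2:(2,2)->(1,2) | p3:(0,1)->(0,2)
Step 2: p0:(2,1)->(1,1) | p1:(0,3)->(0,4)->EXIT | p2:(1,2)->(0,2) | p3:(0,2)->(0,3)
Step 3: p0:(1,1)->(0,1) | p1:escaped | p2:(0,2)->(0,3) | p3:(0,3)->(0,4)->EXIT

(0,1) ESCAPED (0,3) ESCAPED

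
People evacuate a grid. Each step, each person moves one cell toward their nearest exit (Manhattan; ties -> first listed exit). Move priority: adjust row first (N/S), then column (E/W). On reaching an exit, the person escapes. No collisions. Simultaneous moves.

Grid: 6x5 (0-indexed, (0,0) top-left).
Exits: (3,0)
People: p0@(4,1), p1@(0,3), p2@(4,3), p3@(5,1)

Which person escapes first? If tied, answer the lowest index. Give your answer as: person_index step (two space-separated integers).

Step 1: p0:(4,1)->(3,1) | p1:(0,3)->(1,3) | p2:(4,3)->(3,3) | p3:(5,1)->(4,1)
Step 2: p0:(3,1)->(3,0)->EXIT | p1:(1,3)->(2,3) | p2:(3,3)->(3,2) | p3:(4,1)->(3,1)
Step 3: p0:escaped | p1:(2,3)->(3,3) | p2:(3,2)->(3,1) | p3:(3,1)->(3,0)->EXIT
Step 4: p0:escaped | p1:(3,3)->(3,2) | p2:(3,1)->(3,0)->EXIT | p3:escaped
Step 5: p0:escaped | p1:(3,2)->(3,1) | p2:escaped | p3:escaped
Step 6: p0:escaped | p1:(3,1)->(3,0)->EXIT | p2:escaped | p3:escaped
Exit steps: [2, 6, 4, 3]
First to escape: p0 at step 2

Answer: 0 2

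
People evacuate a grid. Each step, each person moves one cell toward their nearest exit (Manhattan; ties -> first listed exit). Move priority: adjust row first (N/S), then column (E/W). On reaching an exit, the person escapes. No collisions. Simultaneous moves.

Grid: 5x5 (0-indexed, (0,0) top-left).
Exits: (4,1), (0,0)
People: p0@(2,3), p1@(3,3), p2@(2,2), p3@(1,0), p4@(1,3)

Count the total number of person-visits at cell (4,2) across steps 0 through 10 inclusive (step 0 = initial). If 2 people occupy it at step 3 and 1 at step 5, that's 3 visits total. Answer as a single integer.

Step 0: p0@(2,3) p1@(3,3) p2@(2,2) p3@(1,0) p4@(1,3) -> at (4,2): 0 [-], cum=0
Step 1: p0@(3,3) p1@(4,3) p2@(3,2) p3@ESC p4@(0,3) -> at (4,2): 0 [-], cum=0
Step 2: p0@(4,3) p1@(4,2) p2@(4,2) p3@ESC p4@(0,2) -> at (4,2): 2 [p1,p2], cum=2
Step 3: p0@(4,2) p1@ESC p2@ESC p3@ESC p4@(0,1) -> at (4,2): 1 [p0], cum=3
Step 4: p0@ESC p1@ESC p2@ESC p3@ESC p4@ESC -> at (4,2): 0 [-], cum=3
Total visits = 3

Answer: 3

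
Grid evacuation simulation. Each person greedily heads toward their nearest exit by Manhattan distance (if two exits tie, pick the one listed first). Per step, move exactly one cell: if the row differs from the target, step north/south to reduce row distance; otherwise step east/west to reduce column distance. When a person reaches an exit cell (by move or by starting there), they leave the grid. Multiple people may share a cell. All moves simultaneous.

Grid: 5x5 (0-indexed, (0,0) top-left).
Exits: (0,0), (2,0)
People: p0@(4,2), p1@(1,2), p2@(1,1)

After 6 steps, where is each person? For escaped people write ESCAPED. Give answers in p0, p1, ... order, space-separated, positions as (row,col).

Step 1: p0:(4,2)->(3,2) | p1:(1,2)->(0,2) | p2:(1,1)->(0,1)
Step 2: p0:(3,2)->(2,2) | p1:(0,2)->(0,1) | p2:(0,1)->(0,0)->EXIT
Step 3: p0:(2,2)->(2,1) | p1:(0,1)->(0,0)->EXIT | p2:escaped
Step 4: p0:(2,1)->(2,0)->EXIT | p1:escaped | p2:escaped

ESCAPED ESCAPED ESCAPED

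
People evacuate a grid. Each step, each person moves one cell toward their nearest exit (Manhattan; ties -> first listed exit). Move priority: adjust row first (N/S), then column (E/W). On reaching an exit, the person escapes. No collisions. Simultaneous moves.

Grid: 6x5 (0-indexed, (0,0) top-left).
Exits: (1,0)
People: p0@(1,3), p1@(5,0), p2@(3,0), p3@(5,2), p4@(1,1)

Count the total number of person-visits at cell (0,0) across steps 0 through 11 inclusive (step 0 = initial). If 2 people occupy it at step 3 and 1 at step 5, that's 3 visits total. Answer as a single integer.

Answer: 0

Derivation:
Step 0: p0@(1,3) p1@(5,0) p2@(3,0) p3@(5,2) p4@(1,1) -> at (0,0): 0 [-], cum=0
Step 1: p0@(1,2) p1@(4,0) p2@(2,0) p3@(4,2) p4@ESC -> at (0,0): 0 [-], cum=0
Step 2: p0@(1,1) p1@(3,0) p2@ESC p3@(3,2) p4@ESC -> at (0,0): 0 [-], cum=0
Step 3: p0@ESC p1@(2,0) p2@ESC p3@(2,2) p4@ESC -> at (0,0): 0 [-], cum=0
Step 4: p0@ESC p1@ESC p2@ESC p3@(1,2) p4@ESC -> at (0,0): 0 [-], cum=0
Step 5: p0@ESC p1@ESC p2@ESC p3@(1,1) p4@ESC -> at (0,0): 0 [-], cum=0
Step 6: p0@ESC p1@ESC p2@ESC p3@ESC p4@ESC -> at (0,0): 0 [-], cum=0
Total visits = 0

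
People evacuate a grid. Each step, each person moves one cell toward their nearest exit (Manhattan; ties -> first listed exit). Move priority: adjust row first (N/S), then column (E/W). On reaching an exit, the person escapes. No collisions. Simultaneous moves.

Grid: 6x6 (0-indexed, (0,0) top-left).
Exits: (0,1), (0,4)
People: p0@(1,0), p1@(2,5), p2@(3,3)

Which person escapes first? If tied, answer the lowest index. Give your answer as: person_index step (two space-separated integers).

Answer: 0 2

Derivation:
Step 1: p0:(1,0)->(0,0) | p1:(2,5)->(1,5) | p2:(3,3)->(2,3)
Step 2: p0:(0,0)->(0,1)->EXIT | p1:(1,5)->(0,5) | p2:(2,3)->(1,3)
Step 3: p0:escaped | p1:(0,5)->(0,4)->EXIT | p2:(1,3)->(0,3)
Step 4: p0:escaped | p1:escaped | p2:(0,3)->(0,4)->EXIT
Exit steps: [2, 3, 4]
First to escape: p0 at step 2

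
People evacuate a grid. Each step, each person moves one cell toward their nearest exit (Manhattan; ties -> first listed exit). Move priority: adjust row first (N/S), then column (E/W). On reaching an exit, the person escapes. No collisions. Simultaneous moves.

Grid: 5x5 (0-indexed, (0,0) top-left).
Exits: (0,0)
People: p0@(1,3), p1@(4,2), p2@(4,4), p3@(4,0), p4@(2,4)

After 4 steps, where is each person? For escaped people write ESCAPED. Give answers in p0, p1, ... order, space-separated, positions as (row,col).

Step 1: p0:(1,3)->(0,3) | p1:(4,2)->(3,2) | p2:(4,4)->(3,4) | p3:(4,0)->(3,0) | p4:(2,4)->(1,4)
Step 2: p0:(0,3)->(0,2) | p1:(3,2)->(2,2) | p2:(3,4)->(2,4) | p3:(3,0)->(2,0) | p4:(1,4)->(0,4)
Step 3: p0:(0,2)->(0,1) | p1:(2,2)->(1,2) | p2:(2,4)->(1,4) | p3:(2,0)->(1,0) | p4:(0,4)->(0,3)
Step 4: p0:(0,1)->(0,0)->EXIT | p1:(1,2)->(0,2) | p2:(1,4)->(0,4) | p3:(1,0)->(0,0)->EXIT | p4:(0,3)->(0,2)

ESCAPED (0,2) (0,4) ESCAPED (0,2)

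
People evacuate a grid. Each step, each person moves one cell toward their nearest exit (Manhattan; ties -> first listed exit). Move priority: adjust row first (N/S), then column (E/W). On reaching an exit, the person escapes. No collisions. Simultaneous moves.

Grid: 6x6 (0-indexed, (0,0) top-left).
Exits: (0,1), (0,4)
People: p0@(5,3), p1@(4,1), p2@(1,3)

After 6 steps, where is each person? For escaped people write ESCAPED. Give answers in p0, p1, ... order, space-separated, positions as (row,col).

Step 1: p0:(5,3)->(4,3) | p1:(4,1)->(3,1) | p2:(1,3)->(0,3)
Step 2: p0:(4,3)->(3,3) | p1:(3,1)->(2,1) | p2:(0,3)->(0,4)->EXIT
Step 3: p0:(3,3)->(2,3) | p1:(2,1)->(1,1) | p2:escaped
Step 4: p0:(2,3)->(1,3) | p1:(1,1)->(0,1)->EXIT | p2:escaped
Step 5: p0:(1,3)->(0,3) | p1:escaped | p2:escaped
Step 6: p0:(0,3)->(0,4)->EXIT | p1:escaped | p2:escaped

ESCAPED ESCAPED ESCAPED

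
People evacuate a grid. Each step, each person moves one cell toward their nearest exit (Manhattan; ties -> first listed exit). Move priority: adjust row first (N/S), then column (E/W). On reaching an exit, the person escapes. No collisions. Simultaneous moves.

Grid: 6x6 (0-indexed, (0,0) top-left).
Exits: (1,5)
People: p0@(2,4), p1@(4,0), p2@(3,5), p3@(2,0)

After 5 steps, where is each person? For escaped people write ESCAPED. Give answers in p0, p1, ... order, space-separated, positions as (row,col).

Step 1: p0:(2,4)->(1,4) | p1:(4,0)->(3,0) | p2:(3,5)->(2,5) | p3:(2,0)->(1,0)
Step 2: p0:(1,4)->(1,5)->EXIT | p1:(3,0)->(2,0) | p2:(2,5)->(1,5)->EXIT | p3:(1,0)->(1,1)
Step 3: p0:escaped | p1:(2,0)->(1,0) | p2:escaped | p3:(1,1)->(1,2)
Step 4: p0:escaped | p1:(1,0)->(1,1) | p2:escaped | p3:(1,2)->(1,3)
Step 5: p0:escaped | p1:(1,1)->(1,2) | p2:escaped | p3:(1,3)->(1,4)

ESCAPED (1,2) ESCAPED (1,4)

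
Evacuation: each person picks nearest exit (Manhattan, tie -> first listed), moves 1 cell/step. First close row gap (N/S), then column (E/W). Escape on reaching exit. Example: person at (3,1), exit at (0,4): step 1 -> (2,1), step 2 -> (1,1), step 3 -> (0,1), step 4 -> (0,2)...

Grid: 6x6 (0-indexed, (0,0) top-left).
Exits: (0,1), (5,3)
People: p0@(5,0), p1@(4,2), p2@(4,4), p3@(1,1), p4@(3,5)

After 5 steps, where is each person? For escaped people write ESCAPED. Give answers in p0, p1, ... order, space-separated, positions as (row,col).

Step 1: p0:(5,0)->(5,1) | p1:(4,2)->(5,2) | p2:(4,4)->(5,4) | p3:(1,1)->(0,1)->EXIT | p4:(3,5)->(4,5)
Step 2: p0:(5,1)->(5,2) | p1:(5,2)->(5,3)->EXIT | p2:(5,4)->(5,3)->EXIT | p3:escaped | p4:(4,5)->(5,5)
Step 3: p0:(5,2)->(5,3)->EXIT | p1:escaped | p2:escaped | p3:escaped | p4:(5,5)->(5,4)
Step 4: p0:escaped | p1:escaped | p2:escaped | p3:escaped | p4:(5,4)->(5,3)->EXIT

ESCAPED ESCAPED ESCAPED ESCAPED ESCAPED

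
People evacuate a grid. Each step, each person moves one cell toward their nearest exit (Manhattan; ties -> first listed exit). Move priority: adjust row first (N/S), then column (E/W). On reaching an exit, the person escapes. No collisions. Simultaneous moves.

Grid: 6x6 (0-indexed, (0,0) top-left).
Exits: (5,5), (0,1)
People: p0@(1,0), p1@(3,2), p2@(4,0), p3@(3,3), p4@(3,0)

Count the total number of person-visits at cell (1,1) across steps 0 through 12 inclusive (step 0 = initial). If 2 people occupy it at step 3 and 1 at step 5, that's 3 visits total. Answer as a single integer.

Answer: 0

Derivation:
Step 0: p0@(1,0) p1@(3,2) p2@(4,0) p3@(3,3) p4@(3,0) -> at (1,1): 0 [-], cum=0
Step 1: p0@(0,0) p1@(2,2) p2@(3,0) p3@(4,3) p4@(2,0) -> at (1,1): 0 [-], cum=0
Step 2: p0@ESC p1@(1,2) p2@(2,0) p3@(5,3) p4@(1,0) -> at (1,1): 0 [-], cum=0
Step 3: p0@ESC p1@(0,2) p2@(1,0) p3@(5,4) p4@(0,0) -> at (1,1): 0 [-], cum=0
Step 4: p0@ESC p1@ESC p2@(0,0) p3@ESC p4@ESC -> at (1,1): 0 [-], cum=0
Step 5: p0@ESC p1@ESC p2@ESC p3@ESC p4@ESC -> at (1,1): 0 [-], cum=0
Total visits = 0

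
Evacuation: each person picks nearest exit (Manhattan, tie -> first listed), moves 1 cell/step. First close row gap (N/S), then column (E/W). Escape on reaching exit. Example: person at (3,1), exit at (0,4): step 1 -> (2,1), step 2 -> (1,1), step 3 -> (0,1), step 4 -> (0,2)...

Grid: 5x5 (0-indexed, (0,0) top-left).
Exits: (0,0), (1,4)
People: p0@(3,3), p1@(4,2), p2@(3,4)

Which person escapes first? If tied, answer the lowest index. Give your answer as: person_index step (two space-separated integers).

Answer: 2 2

Derivation:
Step 1: p0:(3,3)->(2,3) | p1:(4,2)->(3,2) | p2:(3,4)->(2,4)
Step 2: p0:(2,3)->(1,3) | p1:(3,2)->(2,2) | p2:(2,4)->(1,4)->EXIT
Step 3: p0:(1,3)->(1,4)->EXIT | p1:(2,2)->(1,2) | p2:escaped
Step 4: p0:escaped | p1:(1,2)->(1,3) | p2:escaped
Step 5: p0:escaped | p1:(1,3)->(1,4)->EXIT | p2:escaped
Exit steps: [3, 5, 2]
First to escape: p2 at step 2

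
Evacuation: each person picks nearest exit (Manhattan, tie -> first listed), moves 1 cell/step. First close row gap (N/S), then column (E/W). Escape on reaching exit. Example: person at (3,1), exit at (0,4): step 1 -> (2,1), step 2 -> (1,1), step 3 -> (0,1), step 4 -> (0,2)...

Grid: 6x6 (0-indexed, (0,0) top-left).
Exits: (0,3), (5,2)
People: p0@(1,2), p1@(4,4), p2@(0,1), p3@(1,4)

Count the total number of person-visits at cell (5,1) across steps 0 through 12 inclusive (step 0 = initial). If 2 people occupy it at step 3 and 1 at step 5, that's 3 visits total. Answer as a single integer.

Answer: 0

Derivation:
Step 0: p0@(1,2) p1@(4,4) p2@(0,1) p3@(1,4) -> at (5,1): 0 [-], cum=0
Step 1: p0@(0,2) p1@(5,4) p2@(0,2) p3@(0,4) -> at (5,1): 0 [-], cum=0
Step 2: p0@ESC p1@(5,3) p2@ESC p3@ESC -> at (5,1): 0 [-], cum=0
Step 3: p0@ESC p1@ESC p2@ESC p3@ESC -> at (5,1): 0 [-], cum=0
Total visits = 0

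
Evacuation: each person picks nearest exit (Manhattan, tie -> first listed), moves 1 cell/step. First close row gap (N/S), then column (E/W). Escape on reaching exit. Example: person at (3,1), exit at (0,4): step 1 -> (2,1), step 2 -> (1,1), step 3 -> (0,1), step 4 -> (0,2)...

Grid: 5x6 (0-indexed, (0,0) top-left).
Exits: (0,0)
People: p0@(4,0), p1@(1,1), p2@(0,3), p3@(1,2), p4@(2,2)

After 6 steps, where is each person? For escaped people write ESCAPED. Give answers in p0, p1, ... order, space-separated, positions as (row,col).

Step 1: p0:(4,0)->(3,0) | p1:(1,1)->(0,1) | p2:(0,3)->(0,2) | p3:(1,2)->(0,2) | p4:(2,2)->(1,2)
Step 2: p0:(3,0)->(2,0) | p1:(0,1)->(0,0)->EXIT | p2:(0,2)->(0,1) | p3:(0,2)->(0,1) | p4:(1,2)->(0,2)
Step 3: p0:(2,0)->(1,0) | p1:escaped | p2:(0,1)->(0,0)->EXIT | p3:(0,1)->(0,0)->EXIT | p4:(0,2)->(0,1)
Step 4: p0:(1,0)->(0,0)->EXIT | p1:escaped | p2:escaped | p3:escaped | p4:(0,1)->(0,0)->EXIT

ESCAPED ESCAPED ESCAPED ESCAPED ESCAPED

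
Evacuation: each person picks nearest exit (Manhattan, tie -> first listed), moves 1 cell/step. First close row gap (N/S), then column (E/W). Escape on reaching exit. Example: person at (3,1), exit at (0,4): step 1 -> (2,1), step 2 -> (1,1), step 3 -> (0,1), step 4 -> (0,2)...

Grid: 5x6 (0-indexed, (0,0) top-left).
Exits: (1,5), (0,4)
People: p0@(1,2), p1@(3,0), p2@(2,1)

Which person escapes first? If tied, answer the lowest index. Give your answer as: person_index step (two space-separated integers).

Step 1: p0:(1,2)->(1,3) | p1:(3,0)->(2,0) | p2:(2,1)->(1,1)
Step 2: p0:(1,3)->(1,4) | p1:(2,0)->(1,0) | p2:(1,1)->(1,2)
Step 3: p0:(1,4)->(1,5)->EXIT | p1:(1,0)->(1,1) | p2:(1,2)->(1,3)
Step 4: p0:escaped | p1:(1,1)->(1,2) | p2:(1,3)->(1,4)
Step 5: p0:escaped | p1:(1,2)->(1,3) | p2:(1,4)->(1,5)->EXIT
Step 6: p0:escaped | p1:(1,3)->(1,4) | p2:escaped
Step 7: p0:escaped | p1:(1,4)->(1,5)->EXIT | p2:escaped
Exit steps: [3, 7, 5]
First to escape: p0 at step 3

Answer: 0 3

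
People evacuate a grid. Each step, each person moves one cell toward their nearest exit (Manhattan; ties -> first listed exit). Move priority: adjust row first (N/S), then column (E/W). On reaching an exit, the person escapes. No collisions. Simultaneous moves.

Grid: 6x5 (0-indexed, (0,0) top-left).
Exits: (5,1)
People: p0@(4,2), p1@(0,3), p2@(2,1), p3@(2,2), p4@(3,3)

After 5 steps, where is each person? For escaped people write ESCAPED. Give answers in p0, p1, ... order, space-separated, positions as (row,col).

Step 1: p0:(4,2)->(5,2) | p1:(0,3)->(1,3) | p2:(2,1)->(3,1) | p3:(2,2)->(3,2) | p4:(3,3)->(4,3)
Step 2: p0:(5,2)->(5,1)->EXIT | p1:(1,3)->(2,3) | p2:(3,1)->(4,1) | p3:(3,2)->(4,2) | p4:(4,3)->(5,3)
Step 3: p0:escaped | p1:(2,3)->(3,3) | p2:(4,1)->(5,1)->EXIT | p3:(4,2)->(5,2) | p4:(5,3)->(5,2)
Step 4: p0:escaped | p1:(3,3)->(4,3) | p2:escaped | p3:(5,2)->(5,1)->EXIT | p4:(5,2)->(5,1)->EXIT
Step 5: p0:escaped | p1:(4,3)->(5,3) | p2:escaped | p3:escaped | p4:escaped

ESCAPED (5,3) ESCAPED ESCAPED ESCAPED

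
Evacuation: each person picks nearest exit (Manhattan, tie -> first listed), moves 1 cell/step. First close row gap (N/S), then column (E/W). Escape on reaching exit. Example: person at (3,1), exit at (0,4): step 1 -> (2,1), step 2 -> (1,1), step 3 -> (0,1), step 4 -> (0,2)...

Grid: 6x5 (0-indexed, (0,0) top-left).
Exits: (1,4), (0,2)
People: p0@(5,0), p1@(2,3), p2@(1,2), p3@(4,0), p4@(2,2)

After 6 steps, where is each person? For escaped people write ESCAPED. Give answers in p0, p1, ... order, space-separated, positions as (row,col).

Step 1: p0:(5,0)->(4,0) | p1:(2,3)->(1,3) | p2:(1,2)->(0,2)->EXIT | p3:(4,0)->(3,0) | p4:(2,2)->(1,2)
Step 2: p0:(4,0)->(3,0) | p1:(1,3)->(1,4)->EXIT | p2:escaped | p3:(3,0)->(2,0) | p4:(1,2)->(0,2)->EXIT
Step 3: p0:(3,0)->(2,0) | p1:escaped | p2:escaped | p3:(2,0)->(1,0) | p4:escaped
Step 4: p0:(2,0)->(1,0) | p1:escaped | p2:escaped | p3:(1,0)->(0,0) | p4:escaped
Step 5: p0:(1,0)->(0,0) | p1:escaped | p2:escaped | p3:(0,0)->(0,1) | p4:escaped
Step 6: p0:(0,0)->(0,1) | p1:escaped | p2:escaped | p3:(0,1)->(0,2)->EXIT | p4:escaped

(0,1) ESCAPED ESCAPED ESCAPED ESCAPED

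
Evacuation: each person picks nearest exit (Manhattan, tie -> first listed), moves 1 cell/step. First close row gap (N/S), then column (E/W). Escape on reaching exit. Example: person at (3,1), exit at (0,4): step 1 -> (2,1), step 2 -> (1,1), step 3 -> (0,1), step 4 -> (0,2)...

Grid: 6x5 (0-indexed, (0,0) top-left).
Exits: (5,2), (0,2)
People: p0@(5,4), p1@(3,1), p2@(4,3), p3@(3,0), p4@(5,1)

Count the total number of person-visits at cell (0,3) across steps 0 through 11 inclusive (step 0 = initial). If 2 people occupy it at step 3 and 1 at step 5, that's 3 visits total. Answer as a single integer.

Step 0: p0@(5,4) p1@(3,1) p2@(4,3) p3@(3,0) p4@(5,1) -> at (0,3): 0 [-], cum=0
Step 1: p0@(5,3) p1@(4,1) p2@(5,3) p3@(4,0) p4@ESC -> at (0,3): 0 [-], cum=0
Step 2: p0@ESC p1@(5,1) p2@ESC p3@(5,0) p4@ESC -> at (0,3): 0 [-], cum=0
Step 3: p0@ESC p1@ESC p2@ESC p3@(5,1) p4@ESC -> at (0,3): 0 [-], cum=0
Step 4: p0@ESC p1@ESC p2@ESC p3@ESC p4@ESC -> at (0,3): 0 [-], cum=0
Total visits = 0

Answer: 0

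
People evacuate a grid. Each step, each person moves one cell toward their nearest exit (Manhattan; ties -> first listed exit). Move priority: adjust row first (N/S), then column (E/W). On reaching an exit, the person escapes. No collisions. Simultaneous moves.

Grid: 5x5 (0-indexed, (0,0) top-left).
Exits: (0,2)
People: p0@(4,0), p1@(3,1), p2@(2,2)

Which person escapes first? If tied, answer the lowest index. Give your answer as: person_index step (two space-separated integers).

Step 1: p0:(4,0)->(3,0) | p1:(3,1)->(2,1) | p2:(2,2)->(1,2)
Step 2: p0:(3,0)->(2,0) | p1:(2,1)->(1,1) | p2:(1,2)->(0,2)->EXIT
Step 3: p0:(2,0)->(1,0) | p1:(1,1)->(0,1) | p2:escaped
Step 4: p0:(1,0)->(0,0) | p1:(0,1)->(0,2)->EXIT | p2:escaped
Step 5: p0:(0,0)->(0,1) | p1:escaped | p2:escaped
Step 6: p0:(0,1)->(0,2)->EXIT | p1:escaped | p2:escaped
Exit steps: [6, 4, 2]
First to escape: p2 at step 2

Answer: 2 2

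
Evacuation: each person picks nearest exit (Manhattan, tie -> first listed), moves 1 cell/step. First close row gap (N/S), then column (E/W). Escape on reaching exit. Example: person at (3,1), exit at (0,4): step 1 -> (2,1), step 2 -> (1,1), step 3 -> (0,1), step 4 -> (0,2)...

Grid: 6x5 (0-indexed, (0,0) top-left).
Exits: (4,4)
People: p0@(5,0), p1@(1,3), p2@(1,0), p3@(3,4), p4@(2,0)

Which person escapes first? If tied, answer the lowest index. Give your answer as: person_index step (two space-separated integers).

Answer: 3 1

Derivation:
Step 1: p0:(5,0)->(4,0) | p1:(1,3)->(2,3) | p2:(1,0)->(2,0) | p3:(3,4)->(4,4)->EXIT | p4:(2,0)->(3,0)
Step 2: p0:(4,0)->(4,1) | p1:(2,3)->(3,3) | p2:(2,0)->(3,0) | p3:escaped | p4:(3,0)->(4,0)
Step 3: p0:(4,1)->(4,2) | p1:(3,3)->(4,3) | p2:(3,0)->(4,0) | p3:escaped | p4:(4,0)->(4,1)
Step 4: p0:(4,2)->(4,3) | p1:(4,3)->(4,4)->EXIT | p2:(4,0)->(4,1) | p3:escaped | p4:(4,1)->(4,2)
Step 5: p0:(4,3)->(4,4)->EXIT | p1:escaped | p2:(4,1)->(4,2) | p3:escaped | p4:(4,2)->(4,3)
Step 6: p0:escaped | p1:escaped | p2:(4,2)->(4,3) | p3:escaped | p4:(4,3)->(4,4)->EXIT
Step 7: p0:escaped | p1:escaped | p2:(4,3)->(4,4)->EXIT | p3:escaped | p4:escaped
Exit steps: [5, 4, 7, 1, 6]
First to escape: p3 at step 1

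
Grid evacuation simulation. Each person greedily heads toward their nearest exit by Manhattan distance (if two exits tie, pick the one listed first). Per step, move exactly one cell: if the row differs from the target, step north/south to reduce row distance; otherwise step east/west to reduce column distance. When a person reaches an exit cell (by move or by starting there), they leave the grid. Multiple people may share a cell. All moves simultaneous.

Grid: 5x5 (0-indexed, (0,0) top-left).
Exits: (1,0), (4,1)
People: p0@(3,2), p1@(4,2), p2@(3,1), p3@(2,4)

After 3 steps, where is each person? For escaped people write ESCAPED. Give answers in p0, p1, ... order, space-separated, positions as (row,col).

Step 1: p0:(3,2)->(4,2) | p1:(4,2)->(4,1)->EXIT | p2:(3,1)->(4,1)->EXIT | p3:(2,4)->(1,4)
Step 2: p0:(4,2)->(4,1)->EXIT | p1:escaped | p2:escaped | p3:(1,4)->(1,3)
Step 3: p0:escaped | p1:escaped | p2:escaped | p3:(1,3)->(1,2)

ESCAPED ESCAPED ESCAPED (1,2)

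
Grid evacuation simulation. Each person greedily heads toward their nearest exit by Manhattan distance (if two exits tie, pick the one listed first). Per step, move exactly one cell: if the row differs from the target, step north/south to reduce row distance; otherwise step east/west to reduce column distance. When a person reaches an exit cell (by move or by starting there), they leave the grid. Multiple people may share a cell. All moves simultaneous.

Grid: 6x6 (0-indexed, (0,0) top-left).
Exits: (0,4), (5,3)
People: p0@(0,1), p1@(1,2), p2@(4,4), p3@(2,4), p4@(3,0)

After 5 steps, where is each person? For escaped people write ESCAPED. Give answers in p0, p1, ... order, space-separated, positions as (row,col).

Step 1: p0:(0,1)->(0,2) | p1:(1,2)->(0,2) | p2:(4,4)->(5,4) | p3:(2,4)->(1,4) | p4:(3,0)->(4,0)
Step 2: p0:(0,2)->(0,3) | p1:(0,2)->(0,3) | p2:(5,4)->(5,3)->EXIT | p3:(1,4)->(0,4)->EXIT | p4:(4,0)->(5,0)
Step 3: p0:(0,3)->(0,4)->EXIT | p1:(0,3)->(0,4)->EXIT | p2:escaped | p3:escaped | p4:(5,0)->(5,1)
Step 4: p0:escaped | p1:escaped | p2:escaped | p3:escaped | p4:(5,1)->(5,2)
Step 5: p0:escaped | p1:escaped | p2:escaped | p3:escaped | p4:(5,2)->(5,3)->EXIT

ESCAPED ESCAPED ESCAPED ESCAPED ESCAPED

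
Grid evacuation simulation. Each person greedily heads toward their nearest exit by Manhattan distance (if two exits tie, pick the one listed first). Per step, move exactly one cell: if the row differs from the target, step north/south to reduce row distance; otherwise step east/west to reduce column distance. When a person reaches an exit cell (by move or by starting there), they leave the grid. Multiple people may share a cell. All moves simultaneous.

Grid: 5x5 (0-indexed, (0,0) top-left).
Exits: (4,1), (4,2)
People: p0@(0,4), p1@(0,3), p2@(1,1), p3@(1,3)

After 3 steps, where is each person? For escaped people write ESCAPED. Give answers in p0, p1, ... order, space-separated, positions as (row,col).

Step 1: p0:(0,4)->(1,4) | p1:(0,3)->(1,3) | p2:(1,1)->(2,1) | p3:(1,3)->(2,3)
Step 2: p0:(1,4)->(2,4) | p1:(1,3)->(2,3) | p2:(2,1)->(3,1) | p3:(2,3)->(3,3)
Step 3: p0:(2,4)->(3,4) | p1:(2,3)->(3,3) | p2:(3,1)->(4,1)->EXIT | p3:(3,3)->(4,3)

(3,4) (3,3) ESCAPED (4,3)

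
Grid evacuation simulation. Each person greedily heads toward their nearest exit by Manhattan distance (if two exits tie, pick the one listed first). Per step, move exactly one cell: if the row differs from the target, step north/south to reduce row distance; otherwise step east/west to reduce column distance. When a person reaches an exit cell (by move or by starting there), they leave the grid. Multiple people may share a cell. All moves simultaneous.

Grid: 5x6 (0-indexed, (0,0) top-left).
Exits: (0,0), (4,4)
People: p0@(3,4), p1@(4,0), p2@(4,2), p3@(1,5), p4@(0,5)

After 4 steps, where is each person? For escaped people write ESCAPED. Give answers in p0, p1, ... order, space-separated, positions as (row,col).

Step 1: p0:(3,4)->(4,4)->EXIT | p1:(4,0)->(3,0) | p2:(4,2)->(4,3) | p3:(1,5)->(2,5) | p4:(0,5)->(0,4)
Step 2: p0:escaped | p1:(3,0)->(2,0) | p2:(4,3)->(4,4)->EXIT | p3:(2,5)->(3,5) | p4:(0,4)->(0,3)
Step 3: p0:escaped | p1:(2,0)->(1,0) | p2:escaped | p3:(3,5)->(4,5) | p4:(0,3)->(0,2)
Step 4: p0:escaped | p1:(1,0)->(0,0)->EXIT | p2:escaped | p3:(4,5)->(4,4)->EXIT | p4:(0,2)->(0,1)

ESCAPED ESCAPED ESCAPED ESCAPED (0,1)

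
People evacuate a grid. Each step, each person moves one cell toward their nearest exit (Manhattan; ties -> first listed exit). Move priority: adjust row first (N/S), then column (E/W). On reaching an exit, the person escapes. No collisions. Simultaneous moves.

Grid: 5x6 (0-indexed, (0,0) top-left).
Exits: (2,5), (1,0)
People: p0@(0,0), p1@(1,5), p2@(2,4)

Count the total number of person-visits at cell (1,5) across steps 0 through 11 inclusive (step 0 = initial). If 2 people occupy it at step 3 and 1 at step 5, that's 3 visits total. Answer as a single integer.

Answer: 1

Derivation:
Step 0: p0@(0,0) p1@(1,5) p2@(2,4) -> at (1,5): 1 [p1], cum=1
Step 1: p0@ESC p1@ESC p2@ESC -> at (1,5): 0 [-], cum=1
Total visits = 1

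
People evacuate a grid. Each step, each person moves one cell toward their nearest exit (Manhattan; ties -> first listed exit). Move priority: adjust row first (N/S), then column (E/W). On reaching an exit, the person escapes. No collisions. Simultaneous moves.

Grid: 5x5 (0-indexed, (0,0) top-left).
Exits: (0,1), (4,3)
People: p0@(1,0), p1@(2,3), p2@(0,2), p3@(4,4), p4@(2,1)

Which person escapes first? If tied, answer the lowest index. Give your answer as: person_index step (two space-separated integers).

Step 1: p0:(1,0)->(0,0) | p1:(2,3)->(3,3) | p2:(0,2)->(0,1)->EXIT | p3:(4,4)->(4,3)->EXIT | p4:(2,1)->(1,1)
Step 2: p0:(0,0)->(0,1)->EXIT | p1:(3,3)->(4,3)->EXIT | p2:escaped | p3:escaped | p4:(1,1)->(0,1)->EXIT
Exit steps: [2, 2, 1, 1, 2]
First to escape: p2 at step 1

Answer: 2 1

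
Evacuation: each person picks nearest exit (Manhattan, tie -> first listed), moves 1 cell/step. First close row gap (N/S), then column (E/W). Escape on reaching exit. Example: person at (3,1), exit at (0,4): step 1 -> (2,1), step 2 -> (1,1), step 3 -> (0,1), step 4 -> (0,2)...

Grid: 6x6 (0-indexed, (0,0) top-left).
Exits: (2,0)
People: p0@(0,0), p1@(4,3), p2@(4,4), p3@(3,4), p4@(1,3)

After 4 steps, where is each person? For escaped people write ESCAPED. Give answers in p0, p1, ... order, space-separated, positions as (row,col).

Step 1: p0:(0,0)->(1,0) | p1:(4,3)->(3,3) | p2:(4,4)->(3,4) | p3:(3,4)->(2,4) | p4:(1,3)->(2,3)
Step 2: p0:(1,0)->(2,0)->EXIT | p1:(3,3)->(2,3) | p2:(3,4)->(2,4) | p3:(2,4)->(2,3) | p4:(2,3)->(2,2)
Step 3: p0:escaped | p1:(2,3)->(2,2) | p2:(2,4)->(2,3) | p3:(2,3)->(2,2) | p4:(2,2)->(2,1)
Step 4: p0:escaped | p1:(2,2)->(2,1) | p2:(2,3)->(2,2) | p3:(2,2)->(2,1) | p4:(2,1)->(2,0)->EXIT

ESCAPED (2,1) (2,2) (2,1) ESCAPED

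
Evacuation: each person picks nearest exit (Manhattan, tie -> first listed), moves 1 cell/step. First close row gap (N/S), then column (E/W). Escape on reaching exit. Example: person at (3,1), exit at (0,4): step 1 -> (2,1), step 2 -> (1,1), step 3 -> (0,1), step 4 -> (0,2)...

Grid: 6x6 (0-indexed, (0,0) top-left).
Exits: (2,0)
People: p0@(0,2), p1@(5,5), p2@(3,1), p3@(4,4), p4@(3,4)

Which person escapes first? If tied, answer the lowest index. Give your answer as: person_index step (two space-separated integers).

Answer: 2 2

Derivation:
Step 1: p0:(0,2)->(1,2) | p1:(5,5)->(4,5) | p2:(3,1)->(2,1) | p3:(4,4)->(3,4) | p4:(3,4)->(2,4)
Step 2: p0:(1,2)->(2,2) | p1:(4,5)->(3,5) | p2:(2,1)->(2,0)->EXIT | p3:(3,4)->(2,4) | p4:(2,4)->(2,3)
Step 3: p0:(2,2)->(2,1) | p1:(3,5)->(2,5) | p2:escaped | p3:(2,4)->(2,3) | p4:(2,3)->(2,2)
Step 4: p0:(2,1)->(2,0)->EXIT | p1:(2,5)->(2,4) | p2:escaped | p3:(2,3)->(2,2) | p4:(2,2)->(2,1)
Step 5: p0:escaped | p1:(2,4)->(2,3) | p2:escaped | p3:(2,2)->(2,1) | p4:(2,1)->(2,0)->EXIT
Step 6: p0:escaped | p1:(2,3)->(2,2) | p2:escaped | p3:(2,1)->(2,0)->EXIT | p4:escaped
Step 7: p0:escaped | p1:(2,2)->(2,1) | p2:escaped | p3:escaped | p4:escaped
Step 8: p0:escaped | p1:(2,1)->(2,0)->EXIT | p2:escaped | p3:escaped | p4:escaped
Exit steps: [4, 8, 2, 6, 5]
First to escape: p2 at step 2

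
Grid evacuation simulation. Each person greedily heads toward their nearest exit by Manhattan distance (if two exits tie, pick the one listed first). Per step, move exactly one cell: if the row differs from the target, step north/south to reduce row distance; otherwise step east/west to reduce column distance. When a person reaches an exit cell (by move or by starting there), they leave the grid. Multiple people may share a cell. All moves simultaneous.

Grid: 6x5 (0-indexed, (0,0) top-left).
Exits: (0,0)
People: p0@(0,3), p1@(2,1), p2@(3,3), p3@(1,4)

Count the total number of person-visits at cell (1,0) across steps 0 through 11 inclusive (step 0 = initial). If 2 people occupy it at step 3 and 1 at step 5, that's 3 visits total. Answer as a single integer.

Answer: 0

Derivation:
Step 0: p0@(0,3) p1@(2,1) p2@(3,3) p3@(1,4) -> at (1,0): 0 [-], cum=0
Step 1: p0@(0,2) p1@(1,1) p2@(2,3) p3@(0,4) -> at (1,0): 0 [-], cum=0
Step 2: p0@(0,1) p1@(0,1) p2@(1,3) p3@(0,3) -> at (1,0): 0 [-], cum=0
Step 3: p0@ESC p1@ESC p2@(0,3) p3@(0,2) -> at (1,0): 0 [-], cum=0
Step 4: p0@ESC p1@ESC p2@(0,2) p3@(0,1) -> at (1,0): 0 [-], cum=0
Step 5: p0@ESC p1@ESC p2@(0,1) p3@ESC -> at (1,0): 0 [-], cum=0
Step 6: p0@ESC p1@ESC p2@ESC p3@ESC -> at (1,0): 0 [-], cum=0
Total visits = 0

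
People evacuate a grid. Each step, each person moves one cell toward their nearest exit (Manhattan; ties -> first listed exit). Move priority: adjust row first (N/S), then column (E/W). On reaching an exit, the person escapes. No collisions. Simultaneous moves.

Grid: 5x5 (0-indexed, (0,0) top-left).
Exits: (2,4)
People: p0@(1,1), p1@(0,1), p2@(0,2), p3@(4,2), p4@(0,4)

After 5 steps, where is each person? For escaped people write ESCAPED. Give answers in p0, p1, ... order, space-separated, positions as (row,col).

Step 1: p0:(1,1)->(2,1) | p1:(0,1)->(1,1) | p2:(0,2)->(1,2) | p3:(4,2)->(3,2) | p4:(0,4)->(1,4)
Step 2: p0:(2,1)->(2,2) | p1:(1,1)->(2,1) | p2:(1,2)->(2,2) | p3:(3,2)->(2,2) | p4:(1,4)->(2,4)->EXIT
Step 3: p0:(2,2)->(2,3) | p1:(2,1)->(2,2) | p2:(2,2)->(2,3) | p3:(2,2)->(2,3) | p4:escaped
Step 4: p0:(2,3)->(2,4)->EXIT | p1:(2,2)->(2,3) | p2:(2,3)->(2,4)->EXIT | p3:(2,3)->(2,4)->EXIT | p4:escaped
Step 5: p0:escaped | p1:(2,3)->(2,4)->EXIT | p2:escaped | p3:escaped | p4:escaped

ESCAPED ESCAPED ESCAPED ESCAPED ESCAPED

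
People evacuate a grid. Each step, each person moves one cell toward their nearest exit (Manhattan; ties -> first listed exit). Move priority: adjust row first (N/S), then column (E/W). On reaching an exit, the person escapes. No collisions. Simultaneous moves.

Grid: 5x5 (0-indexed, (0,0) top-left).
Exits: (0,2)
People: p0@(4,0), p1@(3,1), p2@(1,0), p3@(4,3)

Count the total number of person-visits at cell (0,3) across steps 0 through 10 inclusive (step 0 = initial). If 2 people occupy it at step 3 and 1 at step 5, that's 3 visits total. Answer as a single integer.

Step 0: p0@(4,0) p1@(3,1) p2@(1,0) p3@(4,3) -> at (0,3): 0 [-], cum=0
Step 1: p0@(3,0) p1@(2,1) p2@(0,0) p3@(3,3) -> at (0,3): 0 [-], cum=0
Step 2: p0@(2,0) p1@(1,1) p2@(0,1) p3@(2,3) -> at (0,3): 0 [-], cum=0
Step 3: p0@(1,0) p1@(0,1) p2@ESC p3@(1,3) -> at (0,3): 0 [-], cum=0
Step 4: p0@(0,0) p1@ESC p2@ESC p3@(0,3) -> at (0,3): 1 [p3], cum=1
Step 5: p0@(0,1) p1@ESC p2@ESC p3@ESC -> at (0,3): 0 [-], cum=1
Step 6: p0@ESC p1@ESC p2@ESC p3@ESC -> at (0,3): 0 [-], cum=1
Total visits = 1

Answer: 1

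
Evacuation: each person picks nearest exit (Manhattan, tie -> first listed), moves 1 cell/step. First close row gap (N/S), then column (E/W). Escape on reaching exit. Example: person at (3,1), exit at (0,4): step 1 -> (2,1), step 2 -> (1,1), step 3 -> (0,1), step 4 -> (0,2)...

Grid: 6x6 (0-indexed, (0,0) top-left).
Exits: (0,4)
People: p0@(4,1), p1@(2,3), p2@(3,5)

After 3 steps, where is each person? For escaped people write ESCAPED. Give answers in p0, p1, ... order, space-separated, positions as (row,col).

Step 1: p0:(4,1)->(3,1) | p1:(2,3)->(1,3) | p2:(3,5)->(2,5)
Step 2: p0:(3,1)->(2,1) | p1:(1,3)->(0,3) | p2:(2,5)->(1,5)
Step 3: p0:(2,1)->(1,1) | p1:(0,3)->(0,4)->EXIT | p2:(1,5)->(0,5)

(1,1) ESCAPED (0,5)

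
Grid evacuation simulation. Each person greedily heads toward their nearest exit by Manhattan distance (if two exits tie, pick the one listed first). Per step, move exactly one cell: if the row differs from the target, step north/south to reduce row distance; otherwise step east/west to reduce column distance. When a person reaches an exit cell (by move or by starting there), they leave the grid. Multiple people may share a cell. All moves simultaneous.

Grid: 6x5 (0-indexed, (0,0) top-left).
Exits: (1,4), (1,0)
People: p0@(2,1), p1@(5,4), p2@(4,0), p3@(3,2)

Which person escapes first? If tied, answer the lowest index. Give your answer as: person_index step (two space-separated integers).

Answer: 0 2

Derivation:
Step 1: p0:(2,1)->(1,1) | p1:(5,4)->(4,4) | p2:(4,0)->(3,0) | p3:(3,2)->(2,2)
Step 2: p0:(1,1)->(1,0)->EXIT | p1:(4,4)->(3,4) | p2:(3,0)->(2,0) | p3:(2,2)->(1,2)
Step 3: p0:escaped | p1:(3,4)->(2,4) | p2:(2,0)->(1,0)->EXIT | p3:(1,2)->(1,3)
Step 4: p0:escaped | p1:(2,4)->(1,4)->EXIT | p2:escaped | p3:(1,3)->(1,4)->EXIT
Exit steps: [2, 4, 3, 4]
First to escape: p0 at step 2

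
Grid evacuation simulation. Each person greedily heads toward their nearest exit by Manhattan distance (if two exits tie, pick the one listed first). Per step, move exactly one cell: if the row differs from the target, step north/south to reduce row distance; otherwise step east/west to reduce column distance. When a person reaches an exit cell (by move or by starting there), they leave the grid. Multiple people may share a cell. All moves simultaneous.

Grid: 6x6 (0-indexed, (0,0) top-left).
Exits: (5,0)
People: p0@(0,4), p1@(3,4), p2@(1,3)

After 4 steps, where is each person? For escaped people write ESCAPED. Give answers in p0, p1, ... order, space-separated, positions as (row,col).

Step 1: p0:(0,4)->(1,4) | p1:(3,4)->(4,4) | p2:(1,3)->(2,3)
Step 2: p0:(1,4)->(2,4) | p1:(4,4)->(5,4) | p2:(2,3)->(3,3)
Step 3: p0:(2,4)->(3,4) | p1:(5,4)->(5,3) | p2:(3,3)->(4,3)
Step 4: p0:(3,4)->(4,4) | p1:(5,3)->(5,2) | p2:(4,3)->(5,3)

(4,4) (5,2) (5,3)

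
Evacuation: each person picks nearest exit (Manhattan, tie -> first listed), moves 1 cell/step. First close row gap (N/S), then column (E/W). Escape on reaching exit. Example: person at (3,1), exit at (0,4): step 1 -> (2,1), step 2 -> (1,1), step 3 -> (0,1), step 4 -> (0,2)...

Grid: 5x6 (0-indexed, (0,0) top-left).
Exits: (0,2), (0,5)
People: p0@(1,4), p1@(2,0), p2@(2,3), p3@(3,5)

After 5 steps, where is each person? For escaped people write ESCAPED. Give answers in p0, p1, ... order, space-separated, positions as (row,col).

Step 1: p0:(1,4)->(0,4) | p1:(2,0)->(1,0) | p2:(2,3)->(1,3) | p3:(3,5)->(2,5)
Step 2: p0:(0,4)->(0,5)->EXIT | p1:(1,0)->(0,0) | p2:(1,3)->(0,3) | p3:(2,5)->(1,5)
Step 3: p0:escaped | p1:(0,0)->(0,1) | p2:(0,3)->(0,2)->EXIT | p3:(1,5)->(0,5)->EXIT
Step 4: p0:escaped | p1:(0,1)->(0,2)->EXIT | p2:escaped | p3:escaped

ESCAPED ESCAPED ESCAPED ESCAPED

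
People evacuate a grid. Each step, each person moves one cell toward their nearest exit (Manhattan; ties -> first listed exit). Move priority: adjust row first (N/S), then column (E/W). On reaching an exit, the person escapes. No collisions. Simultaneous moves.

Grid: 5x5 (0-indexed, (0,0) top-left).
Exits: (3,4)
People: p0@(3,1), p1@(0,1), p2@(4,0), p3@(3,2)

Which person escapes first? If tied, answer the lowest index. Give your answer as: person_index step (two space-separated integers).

Answer: 3 2

Derivation:
Step 1: p0:(3,1)->(3,2) | p1:(0,1)->(1,1) | p2:(4,0)->(3,0) | p3:(3,2)->(3,3)
Step 2: p0:(3,2)->(3,3) | p1:(1,1)->(2,1) | p2:(3,0)->(3,1) | p3:(3,3)->(3,4)->EXIT
Step 3: p0:(3,3)->(3,4)->EXIT | p1:(2,1)->(3,1) | p2:(3,1)->(3,2) | p3:escaped
Step 4: p0:escaped | p1:(3,1)->(3,2) | p2:(3,2)->(3,3) | p3:escaped
Step 5: p0:escaped | p1:(3,2)->(3,3) | p2:(3,3)->(3,4)->EXIT | p3:escaped
Step 6: p0:escaped | p1:(3,3)->(3,4)->EXIT | p2:escaped | p3:escaped
Exit steps: [3, 6, 5, 2]
First to escape: p3 at step 2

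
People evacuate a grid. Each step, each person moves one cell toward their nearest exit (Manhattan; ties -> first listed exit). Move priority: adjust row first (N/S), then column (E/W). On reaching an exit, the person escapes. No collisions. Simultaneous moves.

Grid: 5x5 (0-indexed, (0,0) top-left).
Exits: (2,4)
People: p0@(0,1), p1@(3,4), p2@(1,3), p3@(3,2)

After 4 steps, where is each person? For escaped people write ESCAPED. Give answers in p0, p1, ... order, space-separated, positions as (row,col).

Step 1: p0:(0,1)->(1,1) | p1:(3,4)->(2,4)->EXIT | p2:(1,3)->(2,3) | p3:(3,2)->(2,2)
Step 2: p0:(1,1)->(2,1) | p1:escaped | p2:(2,3)->(2,4)->EXIT | p3:(2,2)->(2,3)
Step 3: p0:(2,1)->(2,2) | p1:escaped | p2:escaped | p3:(2,3)->(2,4)->EXIT
Step 4: p0:(2,2)->(2,3) | p1:escaped | p2:escaped | p3:escaped

(2,3) ESCAPED ESCAPED ESCAPED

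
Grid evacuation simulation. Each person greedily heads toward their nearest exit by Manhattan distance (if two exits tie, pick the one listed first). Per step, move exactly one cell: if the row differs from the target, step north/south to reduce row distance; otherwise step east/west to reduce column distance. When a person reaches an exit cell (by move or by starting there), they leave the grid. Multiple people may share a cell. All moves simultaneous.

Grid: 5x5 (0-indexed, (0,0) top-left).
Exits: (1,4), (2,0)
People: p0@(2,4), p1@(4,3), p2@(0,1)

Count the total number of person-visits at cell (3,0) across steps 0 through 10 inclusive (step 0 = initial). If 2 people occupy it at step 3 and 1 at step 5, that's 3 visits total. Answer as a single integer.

Step 0: p0@(2,4) p1@(4,3) p2@(0,1) -> at (3,0): 0 [-], cum=0
Step 1: p0@ESC p1@(3,3) p2@(1,1) -> at (3,0): 0 [-], cum=0
Step 2: p0@ESC p1@(2,3) p2@(2,1) -> at (3,0): 0 [-], cum=0
Step 3: p0@ESC p1@(1,3) p2@ESC -> at (3,0): 0 [-], cum=0
Step 4: p0@ESC p1@ESC p2@ESC -> at (3,0): 0 [-], cum=0
Total visits = 0

Answer: 0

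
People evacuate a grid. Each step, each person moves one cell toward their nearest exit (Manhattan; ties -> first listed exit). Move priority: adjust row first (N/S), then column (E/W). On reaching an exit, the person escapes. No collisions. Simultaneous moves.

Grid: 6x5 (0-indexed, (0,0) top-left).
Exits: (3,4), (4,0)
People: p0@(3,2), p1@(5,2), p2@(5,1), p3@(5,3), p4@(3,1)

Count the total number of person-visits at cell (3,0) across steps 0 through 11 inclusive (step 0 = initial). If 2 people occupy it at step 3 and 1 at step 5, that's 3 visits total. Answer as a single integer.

Answer: 0

Derivation:
Step 0: p0@(3,2) p1@(5,2) p2@(5,1) p3@(5,3) p4@(3,1) -> at (3,0): 0 [-], cum=0
Step 1: p0@(3,3) p1@(4,2) p2@(4,1) p3@(4,3) p4@(4,1) -> at (3,0): 0 [-], cum=0
Step 2: p0@ESC p1@(4,1) p2@ESC p3@(3,3) p4@ESC -> at (3,0): 0 [-], cum=0
Step 3: p0@ESC p1@ESC p2@ESC p3@ESC p4@ESC -> at (3,0): 0 [-], cum=0
Total visits = 0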